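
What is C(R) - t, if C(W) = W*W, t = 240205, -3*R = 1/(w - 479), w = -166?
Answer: -899381566124/3744225 ≈ -2.4021e+5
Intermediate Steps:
R = 1/1935 (R = -1/(3*(-166 - 479)) = -⅓/(-645) = -⅓*(-1/645) = 1/1935 ≈ 0.00051680)
C(W) = W²
C(R) - t = (1/1935)² - 1*240205 = 1/3744225 - 240205 = -899381566124/3744225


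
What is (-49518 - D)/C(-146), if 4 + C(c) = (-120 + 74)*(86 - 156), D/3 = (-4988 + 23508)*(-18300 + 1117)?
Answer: 159106327/536 ≈ 2.9684e+5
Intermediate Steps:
D = -954687480 (D = 3*((-4988 + 23508)*(-18300 + 1117)) = 3*(18520*(-17183)) = 3*(-318229160) = -954687480)
C(c) = 3216 (C(c) = -4 + (-120 + 74)*(86 - 156) = -4 - 46*(-70) = -4 + 3220 = 3216)
(-49518 - D)/C(-146) = (-49518 - 1*(-954687480))/3216 = (-49518 + 954687480)*(1/3216) = 954637962*(1/3216) = 159106327/536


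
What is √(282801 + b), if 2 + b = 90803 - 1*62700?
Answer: √310902 ≈ 557.59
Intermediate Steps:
b = 28101 (b = -2 + (90803 - 1*62700) = -2 + (90803 - 62700) = -2 + 28103 = 28101)
√(282801 + b) = √(282801 + 28101) = √310902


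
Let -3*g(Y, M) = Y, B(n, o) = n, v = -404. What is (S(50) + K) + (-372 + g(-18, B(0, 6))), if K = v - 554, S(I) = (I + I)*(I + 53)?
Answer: 8976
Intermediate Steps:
g(Y, M) = -Y/3
S(I) = 2*I*(53 + I) (S(I) = (2*I)*(53 + I) = 2*I*(53 + I))
K = -958 (K = -404 - 554 = -958)
(S(50) + K) + (-372 + g(-18, B(0, 6))) = (2*50*(53 + 50) - 958) + (-372 - ⅓*(-18)) = (2*50*103 - 958) + (-372 + 6) = (10300 - 958) - 366 = 9342 - 366 = 8976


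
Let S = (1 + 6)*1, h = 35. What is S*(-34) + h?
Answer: -203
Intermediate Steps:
S = 7 (S = 7*1 = 7)
S*(-34) + h = 7*(-34) + 35 = -238 + 35 = -203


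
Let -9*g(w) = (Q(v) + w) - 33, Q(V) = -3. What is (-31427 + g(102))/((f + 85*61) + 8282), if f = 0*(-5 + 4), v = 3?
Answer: -94303/40401 ≈ -2.3342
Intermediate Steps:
f = 0 (f = 0*(-1) = 0)
g(w) = 4 - w/9 (g(w) = -((-3 + w) - 33)/9 = -(-36 + w)/9 = 4 - w/9)
(-31427 + g(102))/((f + 85*61) + 8282) = (-31427 + (4 - ⅑*102))/((0 + 85*61) + 8282) = (-31427 + (4 - 34/3))/((0 + 5185) + 8282) = (-31427 - 22/3)/(5185 + 8282) = -94303/3/13467 = -94303/3*1/13467 = -94303/40401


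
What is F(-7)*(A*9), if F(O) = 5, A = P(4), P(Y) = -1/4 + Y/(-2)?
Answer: -405/4 ≈ -101.25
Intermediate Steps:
P(Y) = -1/4 - Y/2 (P(Y) = -1*1/4 + Y*(-1/2) = -1/4 - Y/2)
A = -9/4 (A = -1/4 - 1/2*4 = -1/4 - 2 = -9/4 ≈ -2.2500)
F(-7)*(A*9) = 5*(-9/4*9) = 5*(-81/4) = -405/4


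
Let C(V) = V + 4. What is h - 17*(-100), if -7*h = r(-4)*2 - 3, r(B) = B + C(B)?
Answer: 11911/7 ≈ 1701.6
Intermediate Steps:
C(V) = 4 + V
r(B) = 4 + 2*B (r(B) = B + (4 + B) = 4 + 2*B)
h = 11/7 (h = -((4 + 2*(-4))*2 - 3)/7 = -((4 - 8)*2 - 3)/7 = -(-4*2 - 3)/7 = -(-8 - 3)/7 = -1/7*(-11) = 11/7 ≈ 1.5714)
h - 17*(-100) = 11/7 - 17*(-100) = 11/7 + 1700 = 11911/7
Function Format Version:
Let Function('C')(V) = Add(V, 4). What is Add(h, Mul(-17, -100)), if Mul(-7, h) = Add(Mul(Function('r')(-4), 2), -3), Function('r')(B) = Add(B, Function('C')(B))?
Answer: Rational(11911, 7) ≈ 1701.6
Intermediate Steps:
Function('C')(V) = Add(4, V)
Function('r')(B) = Add(4, Mul(2, B)) (Function('r')(B) = Add(B, Add(4, B)) = Add(4, Mul(2, B)))
h = Rational(11, 7) (h = Mul(Rational(-1, 7), Add(Mul(Add(4, Mul(2, -4)), 2), -3)) = Mul(Rational(-1, 7), Add(Mul(Add(4, -8), 2), -3)) = Mul(Rational(-1, 7), Add(Mul(-4, 2), -3)) = Mul(Rational(-1, 7), Add(-8, -3)) = Mul(Rational(-1, 7), -11) = Rational(11, 7) ≈ 1.5714)
Add(h, Mul(-17, -100)) = Add(Rational(11, 7), Mul(-17, -100)) = Add(Rational(11, 7), 1700) = Rational(11911, 7)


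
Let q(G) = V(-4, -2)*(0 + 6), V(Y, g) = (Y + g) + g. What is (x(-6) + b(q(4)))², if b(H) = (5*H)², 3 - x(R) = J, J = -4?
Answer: 3318566449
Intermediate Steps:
V(Y, g) = Y + 2*g
q(G) = -48 (q(G) = (-4 + 2*(-2))*(0 + 6) = (-4 - 4)*6 = -8*6 = -48)
x(R) = 7 (x(R) = 3 - 1*(-4) = 3 + 4 = 7)
b(H) = 25*H²
(x(-6) + b(q(4)))² = (7 + 25*(-48)²)² = (7 + 25*2304)² = (7 + 57600)² = 57607² = 3318566449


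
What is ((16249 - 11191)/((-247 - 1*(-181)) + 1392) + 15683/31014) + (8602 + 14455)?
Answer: 158064456103/6854094 ≈ 23061.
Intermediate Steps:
((16249 - 11191)/((-247 - 1*(-181)) + 1392) + 15683/31014) + (8602 + 14455) = (5058/((-247 + 181) + 1392) + 15683*(1/31014)) + 23057 = (5058/(-66 + 1392) + 15683/31014) + 23057 = (5058/1326 + 15683/31014) + 23057 = (5058*(1/1326) + 15683/31014) + 23057 = (843/221 + 15683/31014) + 23057 = 29610745/6854094 + 23057 = 158064456103/6854094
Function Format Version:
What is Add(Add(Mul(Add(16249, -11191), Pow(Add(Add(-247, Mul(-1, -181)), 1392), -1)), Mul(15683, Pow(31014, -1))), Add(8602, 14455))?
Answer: Rational(158064456103, 6854094) ≈ 23061.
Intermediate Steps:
Add(Add(Mul(Add(16249, -11191), Pow(Add(Add(-247, Mul(-1, -181)), 1392), -1)), Mul(15683, Pow(31014, -1))), Add(8602, 14455)) = Add(Add(Mul(5058, Pow(Add(Add(-247, 181), 1392), -1)), Mul(15683, Rational(1, 31014))), 23057) = Add(Add(Mul(5058, Pow(Add(-66, 1392), -1)), Rational(15683, 31014)), 23057) = Add(Add(Mul(5058, Pow(1326, -1)), Rational(15683, 31014)), 23057) = Add(Add(Mul(5058, Rational(1, 1326)), Rational(15683, 31014)), 23057) = Add(Add(Rational(843, 221), Rational(15683, 31014)), 23057) = Add(Rational(29610745, 6854094), 23057) = Rational(158064456103, 6854094)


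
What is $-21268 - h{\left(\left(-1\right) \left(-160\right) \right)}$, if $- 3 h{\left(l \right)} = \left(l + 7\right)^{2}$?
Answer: $- \frac{35915}{3} \approx -11972.0$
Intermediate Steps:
$h{\left(l \right)} = - \frac{\left(7 + l\right)^{2}}{3}$ ($h{\left(l \right)} = - \frac{\left(l + 7\right)^{2}}{3} = - \frac{\left(7 + l\right)^{2}}{3}$)
$-21268 - h{\left(\left(-1\right) \left(-160\right) \right)} = -21268 - - \frac{\left(7 - -160\right)^{2}}{3} = -21268 - - \frac{\left(7 + 160\right)^{2}}{3} = -21268 - - \frac{167^{2}}{3} = -21268 - \left(- \frac{1}{3}\right) 27889 = -21268 - - \frac{27889}{3} = -21268 + \frac{27889}{3} = - \frac{35915}{3}$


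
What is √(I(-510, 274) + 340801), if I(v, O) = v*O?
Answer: √201061 ≈ 448.40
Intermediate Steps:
I(v, O) = O*v
√(I(-510, 274) + 340801) = √(274*(-510) + 340801) = √(-139740 + 340801) = √201061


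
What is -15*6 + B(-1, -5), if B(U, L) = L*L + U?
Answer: -66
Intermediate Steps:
B(U, L) = U + L² (B(U, L) = L² + U = U + L²)
-15*6 + B(-1, -5) = -15*6 + (-1 + (-5)²) = -90 + (-1 + 25) = -90 + 24 = -66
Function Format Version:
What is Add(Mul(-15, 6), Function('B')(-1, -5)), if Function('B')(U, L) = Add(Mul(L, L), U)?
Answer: -66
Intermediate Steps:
Function('B')(U, L) = Add(U, Pow(L, 2)) (Function('B')(U, L) = Add(Pow(L, 2), U) = Add(U, Pow(L, 2)))
Add(Mul(-15, 6), Function('B')(-1, -5)) = Add(Mul(-15, 6), Add(-1, Pow(-5, 2))) = Add(-90, Add(-1, 25)) = Add(-90, 24) = -66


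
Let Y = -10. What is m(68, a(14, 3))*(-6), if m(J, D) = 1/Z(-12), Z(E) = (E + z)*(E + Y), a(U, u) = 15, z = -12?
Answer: -1/88 ≈ -0.011364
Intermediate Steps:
Z(E) = (-12 + E)*(-10 + E) (Z(E) = (E - 12)*(E - 10) = (-12 + E)*(-10 + E))
m(J, D) = 1/528 (m(J, D) = 1/(120 + (-12)² - 22*(-12)) = 1/(120 + 144 + 264) = 1/528)
m(68, a(14, 3))*(-6) = (1/528)*(-6) = -1/88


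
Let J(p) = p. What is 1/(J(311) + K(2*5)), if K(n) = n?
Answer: 1/321 ≈ 0.0031153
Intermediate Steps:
1/(J(311) + K(2*5)) = 1/(311 + 2*5) = 1/(311 + 10) = 1/321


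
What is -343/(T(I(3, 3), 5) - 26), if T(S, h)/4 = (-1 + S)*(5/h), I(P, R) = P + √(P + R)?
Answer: 1029/38 + 343*√6/57 ≈ 41.819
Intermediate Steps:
T(S, h) = 20*(-1 + S)/h (T(S, h) = 4*((-1 + S)*(5/h)) = 4*(5*(-1 + S)/h) = 20*(-1 + S)/h)
-343/(T(I(3, 3), 5) - 26) = -343/(20*(-1 + (3 + √(3 + 3)))/5 - 26) = -343/(20*(⅕)*(-1 + (3 + √6)) - 26) = -343/(20*(⅕)*(2 + √6) - 26) = -343/((8 + 4*√6) - 26) = -343/(-18 + 4*√6)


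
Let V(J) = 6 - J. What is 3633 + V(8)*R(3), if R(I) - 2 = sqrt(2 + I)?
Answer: 3629 - 2*sqrt(5) ≈ 3624.5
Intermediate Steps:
R(I) = 2 + sqrt(2 + I)
3633 + V(8)*R(3) = 3633 + (6 - 1*8)*(2 + sqrt(2 + 3)) = 3633 + (6 - 8)*(2 + sqrt(5)) = 3633 - 2*(2 + sqrt(5)) = 3633 + (-4 - 2*sqrt(5)) = 3629 - 2*sqrt(5)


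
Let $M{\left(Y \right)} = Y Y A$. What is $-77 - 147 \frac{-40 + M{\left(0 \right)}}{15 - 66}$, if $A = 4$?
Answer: $- \frac{3269}{17} \approx -192.29$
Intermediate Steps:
$M{\left(Y \right)} = 4 Y^{2}$ ($M{\left(Y \right)} = Y Y 4 = Y^{2} \cdot 4 = 4 Y^{2}$)
$-77 - 147 \frac{-40 + M{\left(0 \right)}}{15 - 66} = -77 - 147 \frac{-40 + 4 \cdot 0^{2}}{15 - 66} = -77 - 147 \frac{-40 + 4 \cdot 0}{-51} = -77 - 147 \left(-40 + 0\right) \left(- \frac{1}{51}\right) = -77 - 147 \left(\left(-40\right) \left(- \frac{1}{51}\right)\right) = -77 - \frac{1960}{17} = - \frac{3269}{17}$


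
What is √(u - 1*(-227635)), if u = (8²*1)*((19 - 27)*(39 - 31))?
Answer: √223539 ≈ 472.80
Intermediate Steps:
u = -4096 (u = (64*1)*(-8*8) = 64*(-64) = -4096)
√(u - 1*(-227635)) = √(-4096 - 1*(-227635)) = √(-4096 + 227635) = √223539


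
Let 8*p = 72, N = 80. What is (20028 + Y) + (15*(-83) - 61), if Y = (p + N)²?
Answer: 26643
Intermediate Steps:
p = 9 (p = (⅛)*72 = 9)
Y = 7921 (Y = (9 + 80)² = 89² = 7921)
(20028 + Y) + (15*(-83) - 61) = (20028 + 7921) + (15*(-83) - 61) = 27949 + (-1245 - 61) = 27949 - 1306 = 26643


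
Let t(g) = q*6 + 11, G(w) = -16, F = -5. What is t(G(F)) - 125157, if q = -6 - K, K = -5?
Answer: -125152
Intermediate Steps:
q = -1 (q = -6 - 1*(-5) = -6 + 5 = -1)
t(g) = 5 (t(g) = -1*6 + 11 = -6 + 11 = 5)
t(G(F)) - 125157 = 5 - 125157 = -125152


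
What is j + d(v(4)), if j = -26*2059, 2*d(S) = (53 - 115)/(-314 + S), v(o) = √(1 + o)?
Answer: -5277960860/98591 + 31*√5/98591 ≈ -53534.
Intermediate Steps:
d(S) = -31/(-314 + S) (d(S) = ((53 - 115)/(-314 + S))/2 = (-62/(-314 + S))/2 = -31/(-314 + S))
j = -53534
j + d(v(4)) = -53534 - 31/(-314 + √(1 + 4)) = -53534 - 31/(-314 + √5)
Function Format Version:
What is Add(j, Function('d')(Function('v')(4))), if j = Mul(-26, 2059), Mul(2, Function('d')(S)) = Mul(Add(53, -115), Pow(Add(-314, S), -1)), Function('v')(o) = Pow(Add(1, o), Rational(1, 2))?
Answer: Add(Rational(-5277960860, 98591), Mul(Rational(31, 98591), Pow(5, Rational(1, 2)))) ≈ -53534.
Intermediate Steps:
Function('d')(S) = Mul(-31, Pow(Add(-314, S), -1)) (Function('d')(S) = Mul(Rational(1, 2), Mul(Add(53, -115), Pow(Add(-314, S), -1))) = Mul(Rational(1, 2), Mul(-62, Pow(Add(-314, S), -1))) = Mul(-31, Pow(Add(-314, S), -1)))
j = -53534
Add(j, Function('d')(Function('v')(4))) = Add(-53534, Mul(-31, Pow(Add(-314, Pow(Add(1, 4), Rational(1, 2))), -1))) = Add(-53534, Mul(-31, Pow(Add(-314, Pow(5, Rational(1, 2))), -1)))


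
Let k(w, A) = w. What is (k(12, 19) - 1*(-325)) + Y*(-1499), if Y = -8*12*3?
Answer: 432049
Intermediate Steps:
Y = -288 (Y = -96*3 = -288)
(k(12, 19) - 1*(-325)) + Y*(-1499) = (12 - 1*(-325)) - 288*(-1499) = (12 + 325) + 431712 = 337 + 431712 = 432049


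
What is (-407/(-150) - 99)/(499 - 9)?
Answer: -14443/73500 ≈ -0.19650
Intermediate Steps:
(-407/(-150) - 99)/(499 - 9) = (-407*(-1/150) - 99)/490 = (407/150 - 99)*(1/490) = -14443/150*1/490 = -14443/73500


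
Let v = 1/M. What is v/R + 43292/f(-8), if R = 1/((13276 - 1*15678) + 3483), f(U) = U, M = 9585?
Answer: -103736293/19170 ≈ -5411.4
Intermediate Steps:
R = 1/1081 (R = 1/((13276 - 15678) + 3483) = 1/(-2402 + 3483) = 1/1081 ≈ 0.00092507)
v = 1/9585 ≈ 0.00010433
v/R + 43292/f(-8) = 1/(9585*(1/1081)) + 43292/(-8) = (1/9585)*1081 + 43292*(-⅛) = 1081/9585 - 10823/2 = -103736293/19170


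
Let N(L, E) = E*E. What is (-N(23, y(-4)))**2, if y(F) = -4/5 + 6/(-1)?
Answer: 1336336/625 ≈ 2138.1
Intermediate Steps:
y(F) = -34/5 (y(F) = -4*1/5 + 6*(-1) = -4/5 - 6 = -34/5)
N(L, E) = E**2
(-N(23, y(-4)))**2 = (-(-34/5)**2)**2 = (-1*1156/25)**2 = (-1156/25)**2 = 1336336/625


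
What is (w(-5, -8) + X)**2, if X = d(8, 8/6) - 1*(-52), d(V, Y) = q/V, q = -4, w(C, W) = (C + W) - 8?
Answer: 3721/4 ≈ 930.25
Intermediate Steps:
w(C, W) = -8 + C + W
d(V, Y) = -4/V
X = 103/2 (X = -4/8 - 1*(-52) = -4*1/8 + 52 = -1/2 + 52 = 103/2 ≈ 51.500)
(w(-5, -8) + X)**2 = ((-8 - 5 - 8) + 103/2)**2 = (-21 + 103/2)**2 = (61/2)**2 = 3721/4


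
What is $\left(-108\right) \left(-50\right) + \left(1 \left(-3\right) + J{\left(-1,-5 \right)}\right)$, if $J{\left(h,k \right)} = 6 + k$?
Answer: $5398$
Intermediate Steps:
$\left(-108\right) \left(-50\right) + \left(1 \left(-3\right) + J{\left(-1,-5 \right)}\right) = \left(-108\right) \left(-50\right) + \left(1 \left(-3\right) + \left(6 - 5\right)\right) = 5400 + \left(-3 + 1\right) = 5400 - 2 = 5398$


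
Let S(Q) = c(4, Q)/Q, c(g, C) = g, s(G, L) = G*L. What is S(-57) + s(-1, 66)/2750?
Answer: -671/7125 ≈ -0.094175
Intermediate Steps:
S(Q) = 4/Q
S(-57) + s(-1, 66)/2750 = 4/(-57) - 1*66/2750 = 4*(-1/57) - 66*1/2750 = -4/57 - 3/125 = -671/7125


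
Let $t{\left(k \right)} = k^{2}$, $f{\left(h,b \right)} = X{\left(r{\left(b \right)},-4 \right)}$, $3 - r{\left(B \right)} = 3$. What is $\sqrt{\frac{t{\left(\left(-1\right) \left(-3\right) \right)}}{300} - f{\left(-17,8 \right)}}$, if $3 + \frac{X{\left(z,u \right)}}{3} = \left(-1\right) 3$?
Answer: $\frac{\sqrt{1803}}{10} \approx 4.2462$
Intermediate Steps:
$r{\left(B \right)} = 0$ ($r{\left(B \right)} = 3 - 3 = 0$)
$X{\left(z,u \right)} = -18$ ($X{\left(z,u \right)} = -9 + 3 \left(\left(-1\right) 3\right) = -9 + 3 \left(-3\right) = -9 - 9 = -18$)
$f{\left(h,b \right)} = -18$
$\sqrt{\frac{t{\left(\left(-1\right) \left(-3\right) \right)}}{300} - f{\left(-17,8 \right)}} = \sqrt{\frac{\left(\left(-1\right) \left(-3\right)\right)^{2}}{300} - -18} = \sqrt{3^{2} \cdot \frac{1}{300} + 18} = \sqrt{9 \cdot \frac{1}{300} + 18} = \sqrt{\frac{3}{100} + 18} = \sqrt{\frac{1803}{100}} = \frac{\sqrt{1803}}{10}$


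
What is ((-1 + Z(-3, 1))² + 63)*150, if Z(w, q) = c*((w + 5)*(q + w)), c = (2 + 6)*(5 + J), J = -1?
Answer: 2505600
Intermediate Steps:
c = 32 (c = (2 + 6)*(5 - 1) = 8*4 = 32)
Z(w, q) = 32*(5 + w)*(q + w) (Z(w, q) = 32*((w + 5)*(q + w)) = 32*((5 + w)*(q + w)) = 32*(5 + w)*(q + w))
((-1 + Z(-3, 1))² + 63)*150 = ((-1 + (32*(-3)² + 160*1 + 160*(-3) + 32*1*(-3)))² + 63)*150 = ((-1 + (32*9 + 160 - 480 - 96))² + 63)*150 = ((-1 + (288 + 160 - 480 - 96))² + 63)*150 = ((-1 - 128)² + 63)*150 = ((-129)² + 63)*150 = (16641 + 63)*150 = 16704*150 = 2505600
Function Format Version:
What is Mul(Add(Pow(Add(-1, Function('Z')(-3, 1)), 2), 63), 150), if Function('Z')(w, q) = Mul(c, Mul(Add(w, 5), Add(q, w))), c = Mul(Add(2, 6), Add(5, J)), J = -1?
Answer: 2505600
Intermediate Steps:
c = 32 (c = Mul(Add(2, 6), Add(5, -1)) = Mul(8, 4) = 32)
Function('Z')(w, q) = Mul(32, Add(5, w), Add(q, w)) (Function('Z')(w, q) = Mul(32, Mul(Add(w, 5), Add(q, w))) = Mul(32, Mul(Add(5, w), Add(q, w))) = Mul(32, Add(5, w), Add(q, w)))
Mul(Add(Pow(Add(-1, Function('Z')(-3, 1)), 2), 63), 150) = Mul(Add(Pow(Add(-1, Add(Mul(32, Pow(-3, 2)), Mul(160, 1), Mul(160, -3), Mul(32, 1, -3))), 2), 63), 150) = Mul(Add(Pow(Add(-1, Add(Mul(32, 9), 160, -480, -96)), 2), 63), 150) = Mul(Add(Pow(Add(-1, Add(288, 160, -480, -96)), 2), 63), 150) = Mul(Add(Pow(Add(-1, -128), 2), 63), 150) = Mul(Add(Pow(-129, 2), 63), 150) = Mul(Add(16641, 63), 150) = Mul(16704, 150) = 2505600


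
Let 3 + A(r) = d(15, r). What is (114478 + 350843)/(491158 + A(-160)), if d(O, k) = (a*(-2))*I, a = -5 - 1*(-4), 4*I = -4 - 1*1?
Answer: 310214/327435 ≈ 0.94741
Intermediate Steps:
I = -5/4 (I = (-4 - 1*1)/4 = (-4 - 1)/4 = (¼)*(-5) = -5/4 ≈ -1.2500)
a = -1 (a = -5 + 4 = -1)
d(O, k) = -5/2 (d(O, k) = -1*(-2)*(-5/4) = 2*(-5/4) = -5/2)
A(r) = -11/2 (A(r) = -3 - 5/2 = -11/2)
(114478 + 350843)/(491158 + A(-160)) = (114478 + 350843)/(491158 - 11/2) = 465321/(982305/2) = 465321*(2/982305) = 310214/327435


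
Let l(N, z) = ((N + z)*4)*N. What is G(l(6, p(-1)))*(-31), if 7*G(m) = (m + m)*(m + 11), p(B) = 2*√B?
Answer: -1240992/7 - 889824*I/7 ≈ -1.7728e+5 - 1.2712e+5*I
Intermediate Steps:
l(N, z) = N*(4*N + 4*z) (l(N, z) = (4*N + 4*z)*N = N*(4*N + 4*z))
G(m) = 2*m*(11 + m)/7 (G(m) = ((m + m)*(m + 11))/7 = ((2*m)*(11 + m))/7 = (2*m*(11 + m))/7 = 2*m*(11 + m)/7)
G(l(6, p(-1)))*(-31) = (2*(4*6*(6 + 2*√(-1)))*(11 + 4*6*(6 + 2*√(-1)))/7)*(-31) = (2*(4*6*(6 + 2*I))*(11 + 4*6*(6 + 2*I))/7)*(-31) = (2*(144 + 48*I)*(11 + (144 + 48*I))/7)*(-31) = (2*(144 + 48*I)*(155 + 48*I)/7)*(-31) = -62*(144 + 48*I)*(155 + 48*I)/7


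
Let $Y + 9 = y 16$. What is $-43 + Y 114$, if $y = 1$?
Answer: $755$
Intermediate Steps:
$Y = 7$ ($Y = -9 + 1 \cdot 16 = -9 + 16 = 7$)
$-43 + Y 114 = -43 + 7 \cdot 114 = -43 + 798 = 755$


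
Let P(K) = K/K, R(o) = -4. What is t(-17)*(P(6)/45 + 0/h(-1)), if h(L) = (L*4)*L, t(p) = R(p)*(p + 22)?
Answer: -4/9 ≈ -0.44444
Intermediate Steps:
P(K) = 1
t(p) = -88 - 4*p (t(p) = -4*(p + 22) = -4*(22 + p) = -88 - 4*p)
h(L) = 4*L**2 (h(L) = (4*L)*L = 4*L**2)
t(-17)*(P(6)/45 + 0/h(-1)) = (-88 - 4*(-17))*(1/45 + 0/((4*(-1)**2))) = (-88 + 68)*(1*(1/45) + 0/((4*1))) = -20*(1/45 + 0/4) = -20*(1/45 + 0*(1/4)) = -20*(1/45 + 0) = -20*1/45 = -4/9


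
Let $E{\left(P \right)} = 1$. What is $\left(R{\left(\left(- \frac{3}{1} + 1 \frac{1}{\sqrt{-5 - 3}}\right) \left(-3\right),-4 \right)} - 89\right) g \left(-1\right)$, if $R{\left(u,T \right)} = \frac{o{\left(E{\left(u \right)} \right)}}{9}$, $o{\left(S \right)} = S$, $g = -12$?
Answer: $- \frac{3200}{3} \approx -1066.7$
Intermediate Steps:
$R{\left(u,T \right)} = \frac{1}{9}$ ($R{\left(u,T \right)} = 1 \cdot \frac{1}{9} = \frac{1}{9}$)
$\left(R{\left(\left(- \frac{3}{1} + 1 \frac{1}{\sqrt{-5 - 3}}\right) \left(-3\right),-4 \right)} - 89\right) g \left(-1\right) = \left(\frac{1}{9} - 89\right) \left(\left(-12\right) \left(-1\right)\right) = \left(- \frac{800}{9}\right) 12 = - \frac{3200}{3}$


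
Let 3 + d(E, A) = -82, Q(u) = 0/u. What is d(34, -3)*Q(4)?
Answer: 0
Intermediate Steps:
Q(u) = 0
d(E, A) = -85 (d(E, A) = -3 - 82 = -85)
d(34, -3)*Q(4) = -85*0 = 0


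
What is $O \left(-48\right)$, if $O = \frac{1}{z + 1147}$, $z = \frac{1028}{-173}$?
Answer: $- \frac{2768}{65801} \approx -0.042066$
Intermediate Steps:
$z = - \frac{1028}{173}$ ($z = 1028 \left(- \frac{1}{173}\right) = - \frac{1028}{173} \approx -5.9422$)
$O = \frac{173}{197403}$ ($O = \frac{1}{- \frac{1028}{173} + 1147} = \frac{1}{\frac{197403}{173}} = \frac{173}{197403} \approx 0.00087638$)
$O \left(-48\right) = \frac{173}{197403} \left(-48\right) = - \frac{2768}{65801}$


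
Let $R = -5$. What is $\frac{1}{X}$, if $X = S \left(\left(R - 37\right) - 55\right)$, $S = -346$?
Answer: $\frac{1}{33562} \approx 2.9796 \cdot 10^{-5}$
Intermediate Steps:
$X = 33562$ ($X = - 346 \left(\left(-5 - 37\right) - 55\right) = - 346 \left(-42 - 55\right) = \left(-346\right) \left(-97\right) = 33562$)
$\frac{1}{X} = \frac{1}{33562}$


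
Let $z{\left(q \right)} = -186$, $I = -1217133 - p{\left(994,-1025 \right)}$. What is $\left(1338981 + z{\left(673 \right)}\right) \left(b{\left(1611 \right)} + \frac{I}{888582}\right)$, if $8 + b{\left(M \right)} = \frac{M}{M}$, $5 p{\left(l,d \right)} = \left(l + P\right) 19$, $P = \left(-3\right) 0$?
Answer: $- \frac{70652144979}{6302} \approx -1.1211 \cdot 10^{7}$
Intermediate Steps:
$P = 0$
$p{\left(l,d \right)} = \frac{19 l}{5}$ ($p{\left(l,d \right)} = \frac{\left(l + 0\right) 19}{5} = \frac{l 19}{5} = \frac{19 l}{5}$)
$b{\left(M \right)} = -7$ ($b{\left(M \right)} = -8 + \frac{M}{M} = -8 + 1 = -7$)
$I = - \frac{6104551}{5}$ ($I = -1217133 - \frac{19}{5} \cdot 994 = -1217133 - \frac{18886}{5} = - \frac{6104551}{5} \approx -1.2209 \cdot 10^{6}$)
$\left(1338981 + z{\left(673 \right)}\right) \left(b{\left(1611 \right)} + \frac{I}{888582}\right) = \left(1338981 - 186\right) \left(-7 - \frac{6104551}{5 \cdot 888582}\right) = 1338795 \left(-7 - \frac{6104551}{4442910}\right) = 1338795 \left(- \frac{37204921}{4442910}\right) = - \frac{70652144979}{6302}$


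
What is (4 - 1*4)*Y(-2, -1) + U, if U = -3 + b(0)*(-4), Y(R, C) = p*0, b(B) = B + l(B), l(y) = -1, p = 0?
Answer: 1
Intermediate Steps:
b(B) = -1 + B (b(B) = B - 1 = -1 + B)
Y(R, C) = 0 (Y(R, C) = 0*0 = 0)
U = 1 (U = -3 + (-1 + 0)*(-4) = -3 - 1*(-4) = -3 + 4 = 1)
(4 - 1*4)*Y(-2, -1) + U = (4 - 1*4)*0 + 1 = (4 - 4)*0 + 1 = 0*0 + 1 = 0 + 1 = 1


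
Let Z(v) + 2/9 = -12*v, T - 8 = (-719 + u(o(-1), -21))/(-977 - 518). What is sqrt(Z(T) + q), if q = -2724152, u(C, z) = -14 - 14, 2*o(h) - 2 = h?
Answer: I*sqrt(54798986556470)/4485 ≈ 1650.5*I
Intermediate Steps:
o(h) = 1 + h/2
u(C, z) = -28
T = 12707/1495 (T = 8 + (-719 - 28)/(-977 - 518) = 8 - 747/(-1495) = 8 - 747*(-1/1495) = 8 + 747/1495 = 12707/1495 ≈ 8.4997)
Z(v) = -2/9 - 12*v
sqrt(Z(T) + q) = sqrt((-2/9 - 12*12707/1495) - 2724152) = sqrt((-2/9 - 152484/1495) - 2724152) = sqrt(-1375346/13455 - 2724152) = sqrt(-36654840506/13455) = I*sqrt(54798986556470)/4485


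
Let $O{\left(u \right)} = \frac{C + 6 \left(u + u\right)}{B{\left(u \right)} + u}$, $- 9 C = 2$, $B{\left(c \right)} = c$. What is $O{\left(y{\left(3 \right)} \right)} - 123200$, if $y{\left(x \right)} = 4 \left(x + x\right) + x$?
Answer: $- \frac{29936143}{243} \approx -1.2319 \cdot 10^{5}$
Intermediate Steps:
$C = - \frac{2}{9}$ ($C = \left(- \frac{1}{9}\right) 2 = - \frac{2}{9} \approx -0.22222$)
$y{\left(x \right)} = 9 x$ ($y{\left(x \right)} = 4 \cdot 2 x + x = 8 x + x = 9 x$)
$O{\left(u \right)} = \frac{- \frac{2}{9} + 12 u}{2 u}$ ($O{\left(u \right)} = \frac{- \frac{2}{9} + 6 \left(u + u\right)}{u + u} = \frac{- \frac{2}{9} + 6 \cdot 2 u}{2 u} = \left(- \frac{2}{9} + 12 u\right) \frac{1}{2 u} = \frac{- \frac{2}{9} + 12 u}{2 u}$)
$O{\left(y{\left(3 \right)} \right)} - 123200 = \left(6 - \frac{1}{9 \cdot 9 \cdot 3}\right) - 123200 = \left(6 - \frac{1}{9 \cdot 27}\right) - 123200 = \left(6 - \frac{1}{243}\right) - 123200 = \frac{1457}{243} - 123200 = - \frac{29936143}{243}$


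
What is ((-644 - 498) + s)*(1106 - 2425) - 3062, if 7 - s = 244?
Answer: 1815839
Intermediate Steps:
s = -237 (s = 7 - 1*244 = 7 - 244 = -237)
((-644 - 498) + s)*(1106 - 2425) - 3062 = ((-644 - 498) - 237)*(1106 - 2425) - 3062 = (-1142 - 237)*(-1319) - 3062 = -1379*(-1319) - 3062 = 1818901 - 3062 = 1815839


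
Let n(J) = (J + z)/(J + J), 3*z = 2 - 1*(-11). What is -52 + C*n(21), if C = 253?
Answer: 6338/63 ≈ 100.60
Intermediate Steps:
z = 13/3 (z = (2 - 1*(-11))/3 = (2 + 11)/3 = (⅓)*13 = 13/3 ≈ 4.3333)
n(J) = (13/3 + J)/(2*J) (n(J) = (J + 13/3)/(J + J) = (13/3 + J)/((2*J)) = (13/3 + J)*(1/(2*J)) = (13/3 + J)/(2*J))
-52 + C*n(21) = -52 + 253*((⅙)*(13 + 3*21)/21) = -52 + 253*((⅙)*(1/21)*(13 + 63)) = -52 + 253*((⅙)*(1/21)*76) = -52 + 253*(38/63) = -52 + 9614/63 = 6338/63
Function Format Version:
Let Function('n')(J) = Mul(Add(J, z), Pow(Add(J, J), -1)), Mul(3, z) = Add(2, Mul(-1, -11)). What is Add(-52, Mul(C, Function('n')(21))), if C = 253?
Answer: Rational(6338, 63) ≈ 100.60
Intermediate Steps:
z = Rational(13, 3) (z = Mul(Rational(1, 3), Add(2, Mul(-1, -11))) = Mul(Rational(1, 3), Add(2, 11)) = Mul(Rational(1, 3), 13) = Rational(13, 3) ≈ 4.3333)
Function('n')(J) = Mul(Rational(1, 2), Pow(J, -1), Add(Rational(13, 3), J)) (Function('n')(J) = Mul(Add(J, Rational(13, 3)), Pow(Add(J, J), -1)) = Mul(Add(Rational(13, 3), J), Pow(Mul(2, J), -1)) = Mul(Add(Rational(13, 3), J), Mul(Rational(1, 2), Pow(J, -1))) = Mul(Rational(1, 2), Pow(J, -1), Add(Rational(13, 3), J)))
Add(-52, Mul(C, Function('n')(21))) = Add(-52, Mul(253, Mul(Rational(1, 6), Pow(21, -1), Add(13, Mul(3, 21))))) = Add(-52, Mul(253, Mul(Rational(1, 6), Rational(1, 21), Add(13, 63)))) = Add(-52, Mul(253, Mul(Rational(1, 6), Rational(1, 21), 76))) = Add(-52, Mul(253, Rational(38, 63))) = Add(-52, Rational(9614, 63)) = Rational(6338, 63)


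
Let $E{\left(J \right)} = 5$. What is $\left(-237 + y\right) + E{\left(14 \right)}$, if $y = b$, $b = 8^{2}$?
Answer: $-168$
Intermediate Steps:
$b = 64$
$y = 64$
$\left(-237 + y\right) + E{\left(14 \right)} = \left(-237 + 64\right) + 5 = -173 + 5 = -168$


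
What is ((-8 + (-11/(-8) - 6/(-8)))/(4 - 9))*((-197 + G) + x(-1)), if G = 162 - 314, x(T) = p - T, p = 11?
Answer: -15839/40 ≈ -395.98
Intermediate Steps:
x(T) = 11 - T
G = -152
((-8 + (-11/(-8) - 6/(-8)))/(4 - 9))*((-197 + G) + x(-1)) = ((-8 + (-11/(-8) - 6/(-8)))/(4 - 9))*((-197 - 152) + (11 - 1*(-1))) = ((-8 + (-11*(-⅛) - 6*(-⅛)))/(-5))*(-349 + (11 + 1)) = ((-8 + (11/8 + ¾))*(-⅕))*(-349 + 12) = ((-8 + 17/8)*(-⅕))*(-337) = -47/8*(-⅕)*(-337) = (47/40)*(-337) = -15839/40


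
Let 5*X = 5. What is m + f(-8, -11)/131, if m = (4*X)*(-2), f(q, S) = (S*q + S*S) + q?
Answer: -847/131 ≈ -6.4657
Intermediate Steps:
X = 1 (X = (1/5)*5 = 1)
f(q, S) = q + S**2 + S*q (f(q, S) = (S*q + S**2) + q = (S**2 + S*q) + q = q + S**2 + S*q)
m = -8 (m = (4*1)*(-2) = 4*(-2) = -8)
m + f(-8, -11)/131 = -8 + (-8 + (-11)**2 - 11*(-8))/131 = -8 + (-8 + 121 + 88)/131 = -8 + (1/131)*201 = -8 + 201/131 = -847/131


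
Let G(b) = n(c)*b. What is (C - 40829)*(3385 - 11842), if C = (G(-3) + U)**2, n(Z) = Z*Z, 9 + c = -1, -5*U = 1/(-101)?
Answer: -106046816001132/255025 ≈ -4.1583e+8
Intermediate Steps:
U = 1/505 (U = -1/5/(-101) = -1/5*(-1/101) = 1/505 ≈ 0.0019802)
c = -10 (c = -9 - 1 = -10)
n(Z) = Z**2
G(b) = 100*b (G(b) = (-10)**2*b = 100*b)
C = 22951947001/255025 (C = (100*(-3) + 1/505)**2 = (-300 + 1/505)**2 = (-151499/505)**2 = 22951947001/255025 ≈ 89999.)
(C - 40829)*(3385 - 11842) = (22951947001/255025 - 40829)*(3385 - 11842) = (12539531276/255025)*(-8457) = -106046816001132/255025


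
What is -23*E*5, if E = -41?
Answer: 4715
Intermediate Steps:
-23*E*5 = -23*(-41)*5 = 943*5 = 4715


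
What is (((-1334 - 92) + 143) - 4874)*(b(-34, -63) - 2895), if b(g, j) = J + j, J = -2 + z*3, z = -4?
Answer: 18298604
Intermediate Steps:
J = -14 (J = -2 - 4*3 = -2 - 12 = -14)
b(g, j) = -14 + j
(((-1334 - 92) + 143) - 4874)*(b(-34, -63) - 2895) = (((-1334 - 92) + 143) - 4874)*((-14 - 63) - 2895) = ((-1426 + 143) - 4874)*(-77 - 2895) = (-1283 - 4874)*(-2972) = -6157*(-2972) = 18298604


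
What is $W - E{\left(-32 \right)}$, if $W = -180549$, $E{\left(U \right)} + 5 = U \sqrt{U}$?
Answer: $-180544 + 128 i \sqrt{2} \approx -1.8054 \cdot 10^{5} + 181.02 i$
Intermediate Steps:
$E{\left(U \right)} = -5 + U^{\frac{3}{2}}$ ($E{\left(U \right)} = -5 + U \sqrt{U} = -5 + U^{\frac{3}{2}}$)
$W - E{\left(-32 \right)} = -180549 - \left(-5 + \left(-32\right)^{\frac{3}{2}}\right) = -180549 - \left(-5 - 128 i \sqrt{2}\right) = -180549 + \left(5 + 128 i \sqrt{2}\right) = -180544 + 128 i \sqrt{2}$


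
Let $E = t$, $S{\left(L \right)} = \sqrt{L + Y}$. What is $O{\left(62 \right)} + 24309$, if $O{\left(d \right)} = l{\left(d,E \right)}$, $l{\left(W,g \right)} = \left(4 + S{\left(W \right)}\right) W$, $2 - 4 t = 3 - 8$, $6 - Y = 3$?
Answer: $24557 + 62 \sqrt{65} \approx 25057.0$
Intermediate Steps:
$Y = 3$ ($Y = 6 - 3 = 3$)
$t = \frac{7}{4}$ ($t = \frac{1}{2} - \frac{3 - 8}{4} = \frac{1}{2} - - \frac{5}{4} = \frac{1}{2} + \frac{5}{4} = \frac{7}{4} \approx 1.75$)
$S{\left(L \right)} = \sqrt{3 + L}$ ($S{\left(L \right)} = \sqrt{L + 3} = \sqrt{3 + L}$)
$E = \frac{7}{4} \approx 1.75$
$l{\left(W,g \right)} = W \left(4 + \sqrt{3 + W}\right)$ ($l{\left(W,g \right)} = \left(4 + \sqrt{3 + W}\right) W = W \left(4 + \sqrt{3 + W}\right)$)
$O{\left(d \right)} = d \left(4 + \sqrt{3 + d}\right)$
$O{\left(62 \right)} + 24309 = 62 \left(4 + \sqrt{3 + 62}\right) + 24309 = 62 \left(4 + \sqrt{65}\right) + 24309 = \left(248 + 62 \sqrt{65}\right) + 24309 = 24557 + 62 \sqrt{65}$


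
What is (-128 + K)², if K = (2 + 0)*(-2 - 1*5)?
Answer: 20164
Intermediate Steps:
K = -14 (K = 2*(-2 - 5) = 2*(-7) = -14)
(-128 + K)² = (-128 - 14)² = (-142)² = 20164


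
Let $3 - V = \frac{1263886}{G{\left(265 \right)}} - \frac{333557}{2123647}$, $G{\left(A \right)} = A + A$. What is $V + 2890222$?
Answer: $\frac{1625179741938859}{562766455} \approx 2.8878 \cdot 10^{6}$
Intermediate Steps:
$G{\left(A \right)} = 2 A$
$V = - \frac{1340247164151}{562766455}$ ($V = 3 - \left(\frac{1263886}{2 \cdot 265} - \frac{333557}{2123647}\right) = 3 - \left(\frac{1263886}{530} - \frac{333557}{2123647}\right) = 3 - \left(1263886 \cdot \frac{1}{530} - \frac{333557}{2123647}\right) = 3 - \left(\frac{631943}{265} - \frac{333557}{2123647}\right) = 3 - \frac{1341935463516}{562766455} = - \frac{1340247164151}{562766455} \approx -2381.5$)
$V + 2890222 = - \frac{1340247164151}{562766455} + 2890222 = \frac{1625179741938859}{562766455}$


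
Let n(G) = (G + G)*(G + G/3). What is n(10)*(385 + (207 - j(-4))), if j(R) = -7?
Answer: 479200/3 ≈ 1.5973e+5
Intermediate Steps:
n(G) = 8*G²/3 (n(G) = (2*G)*(G + G*(⅓)) = (2*G)*(G + G/3) = (2*G)*(4*G/3) = 8*G²/3)
n(10)*(385 + (207 - j(-4))) = ((8/3)*10²)*(385 + (207 - 1*(-7))) = ((8/3)*100)*(385 + (207 + 7)) = 800*(385 + 214)/3 = (800/3)*599 = 479200/3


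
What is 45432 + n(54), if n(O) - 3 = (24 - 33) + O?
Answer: 45480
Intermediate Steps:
n(O) = -6 + O (n(O) = 3 + ((24 - 33) + O) = 3 + (-9 + O) = -6 + O)
45432 + n(54) = 45432 + (-6 + 54) = 45432 + 48 = 45480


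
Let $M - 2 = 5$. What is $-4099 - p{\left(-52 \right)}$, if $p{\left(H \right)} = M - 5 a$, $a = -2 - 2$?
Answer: $-4126$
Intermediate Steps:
$M = 7$ ($M = 2 + 5 = 7$)
$a = -4$
$p{\left(H \right)} = 27$ ($p{\left(H \right)} = 7 - -20 = 7 + 20 = 27$)
$-4099 - p{\left(-52 \right)} = -4099 - 27 = -4126$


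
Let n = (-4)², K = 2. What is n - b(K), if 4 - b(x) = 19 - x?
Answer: 29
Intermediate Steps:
b(x) = -15 + x (b(x) = 4 - (19 - x) = 4 + (-19 + x) = -15 + x)
n = 16
n - b(K) = 16 - (-15 + 2) = 16 - 1*(-13) = 16 + 13 = 29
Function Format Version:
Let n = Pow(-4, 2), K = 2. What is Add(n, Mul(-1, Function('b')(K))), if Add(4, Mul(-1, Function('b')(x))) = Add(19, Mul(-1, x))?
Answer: 29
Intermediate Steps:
Function('b')(x) = Add(-15, x) (Function('b')(x) = Add(4, Mul(-1, Add(19, Mul(-1, x)))) = Add(4, Add(-19, x)) = Add(-15, x))
n = 16
Add(n, Mul(-1, Function('b')(K))) = Add(16, Mul(-1, Add(-15, 2))) = Add(16, Mul(-1, -13)) = Add(16, 13) = 29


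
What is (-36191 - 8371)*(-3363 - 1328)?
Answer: 209040342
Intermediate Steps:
(-36191 - 8371)*(-3363 - 1328) = -44562*(-4691) = 209040342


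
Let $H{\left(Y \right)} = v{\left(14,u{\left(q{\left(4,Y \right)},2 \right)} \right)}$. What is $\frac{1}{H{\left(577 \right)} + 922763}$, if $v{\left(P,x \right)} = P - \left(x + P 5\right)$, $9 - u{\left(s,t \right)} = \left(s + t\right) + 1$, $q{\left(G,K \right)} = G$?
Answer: $\frac{1}{922705} \approx 1.0838 \cdot 10^{-6}$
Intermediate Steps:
$u{\left(s,t \right)} = 8 - s - t$ ($u{\left(s,t \right)} = 9 - \left(\left(s + t\right) + 1\right) = 9 - \left(1 + s + t\right) = 8 - s - t$)
$v{\left(P,x \right)} = - x - 4 P$ ($v{\left(P,x \right)} = P - \left(x + 5 P\right) = - x - 4 P$)
$H{\left(Y \right)} = -58$ ($H{\left(Y \right)} = - (8 - 4 - 2) - 56 = \left(-1\right) 2 - 56 = -2 - 56 = -58$)
$\frac{1}{H{\left(577 \right)} + 922763} = \frac{1}{-58 + 922763} = \frac{1}{922705}$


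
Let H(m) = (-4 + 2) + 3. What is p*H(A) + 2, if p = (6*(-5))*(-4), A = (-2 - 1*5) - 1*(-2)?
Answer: 122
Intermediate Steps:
A = -5 (A = (-2 - 5) + 2 = -7 + 2 = -5)
H(m) = 1 (H(m) = -2 + 3 = 1)
p = 120 (p = -30*(-4) = 120)
p*H(A) + 2 = 120*1 + 2 = 120 + 2 = 122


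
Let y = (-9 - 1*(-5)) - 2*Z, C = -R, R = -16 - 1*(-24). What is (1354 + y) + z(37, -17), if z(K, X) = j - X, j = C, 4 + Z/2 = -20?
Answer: 1455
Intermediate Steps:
Z = -48 (Z = -8 + 2*(-20) = -8 - 40 = -48)
R = 8 (R = -16 + 24 = 8)
C = -8 (C = -1*8 = -8)
j = -8
z(K, X) = -8 - X
y = 92 (y = (-9 - 1*(-5)) - 2*(-48) = (-9 + 5) + 96 = -4 + 96 = 92)
(1354 + y) + z(37, -17) = (1354 + 92) + (-8 - 1*(-17)) = 1446 + (-8 + 17) = 1446 + 9 = 1455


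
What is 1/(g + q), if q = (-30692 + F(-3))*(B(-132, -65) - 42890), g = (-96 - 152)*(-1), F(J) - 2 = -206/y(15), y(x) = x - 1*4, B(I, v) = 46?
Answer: 11/14472534552 ≈ 7.6006e-10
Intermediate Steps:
y(x) = -4 + x (y(x) = x - 4 = -4 + x)
F(J) = -184/11 (F(J) = 2 - 206/(-4 + 15) = 2 - 206/11 = -184/11)
g = 248 (g = -248*(-1) = 248)
q = 14472531824/11 (q = (-30692 - 184/11)*(46 - 42890) = -337796/11*(-42844) = 14472531824/11 ≈ 1.3157e+9)
1/(g + q) = 1/(248 + 14472531824/11) = 1/(14472534552/11) = 11/14472534552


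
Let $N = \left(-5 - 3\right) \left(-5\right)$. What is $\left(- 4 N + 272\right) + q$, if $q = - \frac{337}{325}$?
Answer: $\frac{36063}{325} \approx 110.96$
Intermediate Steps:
$q = - \frac{337}{325}$ ($q = \left(-337\right) \frac{1}{325} = - \frac{337}{325} \approx -1.0369$)
$N = 40$ ($N = \left(-8\right) \left(-5\right) = 40$)
$\left(- 4 N + 272\right) + q = \left(\left(-4\right) 40 + 272\right) - \frac{337}{325} = \left(-160 + 272\right) - \frac{337}{325} = 112 - \frac{337}{325} = \frac{36063}{325}$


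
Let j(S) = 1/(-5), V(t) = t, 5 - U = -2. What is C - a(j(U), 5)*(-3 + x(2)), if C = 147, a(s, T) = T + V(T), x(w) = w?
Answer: 157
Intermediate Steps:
U = 7 (U = 5 - 1*(-2) = 5 + 2 = 7)
j(S) = -1/5
a(s, T) = 2*T (a(s, T) = T + T = 2*T)
C - a(j(U), 5)*(-3 + x(2)) = 147 - 2*5*(-3 + 2) = 147 - 10*(-1) = 147 - 1*(-10) = 147 + 10 = 157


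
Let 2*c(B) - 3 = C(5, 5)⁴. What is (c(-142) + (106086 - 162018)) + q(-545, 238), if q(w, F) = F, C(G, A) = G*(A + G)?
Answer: 6138615/2 ≈ 3.0693e+6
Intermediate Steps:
c(B) = 6250003/2 (c(B) = 3/2 + (5*(5 + 5))⁴/2 = 3/2 + (5*10)⁴/2 = 3/2 + (½)*50⁴ = 3/2 + (½)*6250000 = 3/2 + 3125000 = 6250003/2)
(c(-142) + (106086 - 162018)) + q(-545, 238) = (6250003/2 + (106086 - 162018)) + 238 = (6250003/2 - 55932) + 238 = 6138139/2 + 238 = 6138615/2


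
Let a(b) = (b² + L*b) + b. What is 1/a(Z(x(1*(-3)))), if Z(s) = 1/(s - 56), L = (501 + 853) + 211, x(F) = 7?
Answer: -2401/76733 ≈ -0.031290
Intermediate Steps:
L = 1565 (L = 1354 + 211 = 1565)
Z(s) = 1/(-56 + s)
a(b) = b² + 1566*b (a(b) = (b² + 1565*b) + b = b² + 1566*b)
1/a(Z(x(1*(-3)))) = 1/((1566 + 1/(-56 + 7))/(-56 + 7)) = 1/((1566 + 1/(-49))/(-49)) = 1/(-(1566 - 1/49)/49) = 1/(-1/49*76733/49) = 1/(-76733/2401) = -2401/76733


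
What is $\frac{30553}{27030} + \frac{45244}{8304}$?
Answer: $\frac{20509131}{3117460} \approx 6.5788$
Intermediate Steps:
$\frac{30553}{27030} + \frac{45244}{8304} = 30553 \cdot \frac{1}{27030} + 45244 \cdot \frac{1}{8304} = \frac{30553}{27030} + \frac{11311}{2076} = \frac{20509131}{3117460}$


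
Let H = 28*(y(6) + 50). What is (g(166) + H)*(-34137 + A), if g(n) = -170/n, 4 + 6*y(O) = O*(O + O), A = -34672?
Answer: -29406283049/249 ≈ -1.1810e+8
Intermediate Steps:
y(O) = -2/3 + O**2/3 (y(O) = -2/3 + (O*(O + O))/6 = -2/3 + (O*(2*O))/6 = -2/3 + (2*O**2)/6 = -2/3 + O**2/3)
H = 5152/3 (H = 28*((-2/3 + (1/3)*6**2) + 50) = 28*((-2/3 + (1/3)*36) + 50) = 28*((-2/3 + 12) + 50) = 28*(34/3 + 50) = 28*(184/3) = 5152/3 ≈ 1717.3)
(g(166) + H)*(-34137 + A) = (-170/166 + 5152/3)*(-34137 - 34672) = (-170*1/166 + 5152/3)*(-68809) = (-85/83 + 5152/3)*(-68809) = (427361/249)*(-68809) = -29406283049/249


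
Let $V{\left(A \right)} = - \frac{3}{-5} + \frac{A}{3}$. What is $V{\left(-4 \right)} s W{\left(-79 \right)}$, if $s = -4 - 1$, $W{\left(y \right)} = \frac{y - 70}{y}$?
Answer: $\frac{1639}{237} \approx 6.9156$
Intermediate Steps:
$V{\left(A \right)} = \frac{3}{5} + \frac{A}{3}$ ($V{\left(A \right)} = \left(-3\right) \left(- \frac{1}{5}\right) + A \frac{1}{3} = \frac{3}{5} + \frac{A}{3}$)
$W{\left(y \right)} = \frac{-70 + y}{y}$ ($W{\left(y \right)} = \frac{y - 70}{y} = \frac{-70 + y}{y}$)
$s = -5$ ($s = -4 - 1 = -5$)
$V{\left(-4 \right)} s W{\left(-79 \right)} = \left(\frac{3}{5} + \frac{1}{3} \left(-4\right)\right) \left(-5\right) \frac{-70 - 79}{-79} = \left(\frac{3}{5} - \frac{4}{3}\right) \left(-5\right) \left(\left(- \frac{1}{79}\right) \left(-149\right)\right) = \left(- \frac{11}{15}\right) \left(-5\right) \frac{149}{79} = \frac{11}{3} \cdot \frac{149}{79} = \frac{1639}{237}$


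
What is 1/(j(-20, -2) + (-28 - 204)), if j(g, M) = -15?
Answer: -1/247 ≈ -0.0040486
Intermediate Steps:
1/(j(-20, -2) + (-28 - 204)) = 1/(-15 + (-28 - 204)) = 1/(-15 - 232) = 1/(-247) = -1/247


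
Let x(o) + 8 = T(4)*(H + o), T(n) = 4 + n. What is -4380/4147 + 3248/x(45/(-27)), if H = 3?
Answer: 5046666/4147 ≈ 1216.9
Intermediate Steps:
x(o) = 16 + 8*o (x(o) = -8 + (4 + 4)*(3 + o) = -8 + 8*(3 + o) = -8 + (24 + 8*o) = 16 + 8*o)
-4380/4147 + 3248/x(45/(-27)) = -4380/4147 + 3248/(16 + 8*(45/(-27))) = -4380*1/4147 + 3248/(16 + 8*(45*(-1/27))) = -4380/4147 + 3248/(16 + 8*(-5/3)) = -4380/4147 + 3248/(16 - 40/3) = -4380/4147 + 3248/(8/3) = -4380/4147 + 3248*(3/8) = -4380/4147 + 1218 = 5046666/4147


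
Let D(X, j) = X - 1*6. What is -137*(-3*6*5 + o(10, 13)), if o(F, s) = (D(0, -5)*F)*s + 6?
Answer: 118368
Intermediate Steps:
D(X, j) = -6 + X (D(X, j) = X - 6 = -6 + X)
o(F, s) = 6 - 6*F*s (o(F, s) = ((-6 + 0)*F)*s + 6 = (-6*F)*s + 6 = -6*F*s + 6 = 6 - 6*F*s)
-137*(-3*6*5 + o(10, 13)) = -137*(-3*6*5 + (6 - 6*10*13)) = -137*(-18*5 + (6 - 780)) = -137*(-90 - 774) = -137*(-864) = 118368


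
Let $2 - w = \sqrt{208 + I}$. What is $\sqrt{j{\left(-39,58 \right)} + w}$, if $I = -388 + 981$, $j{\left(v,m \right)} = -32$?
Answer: $\sqrt{-30 - 3 \sqrt{89}} \approx 7.6356 i$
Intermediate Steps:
$I = 593$
$w = 2 - 3 \sqrt{89}$ ($w = 2 - \sqrt{208 + 593} = 2 - \sqrt{801} = 2 - 3 \sqrt{89} \approx -26.302$)
$\sqrt{j{\left(-39,58 \right)} + w} = \sqrt{-32 + \left(2 - 3 \sqrt{89}\right)} = \sqrt{-30 - 3 \sqrt{89}}$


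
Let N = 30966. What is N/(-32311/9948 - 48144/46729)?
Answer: -14394857608872/1988797231 ≈ -7238.0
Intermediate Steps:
N/(-32311/9948 - 48144/46729) = 30966/(-32311/9948 - 48144/46729) = 30966/(-1988797231/464860092) = 30966*(-464860092/1988797231) = -14394857608872/1988797231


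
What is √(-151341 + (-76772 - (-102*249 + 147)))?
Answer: I*√202862 ≈ 450.4*I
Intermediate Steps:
√(-151341 + (-76772 - (-102*249 + 147))) = √(-151341 + (-76772 - (-25398 + 147))) = √(-151341 + (-76772 - 1*(-25251))) = √(-151341 + (-76772 + 25251)) = √(-151341 - 51521) = √(-202862) = I*√202862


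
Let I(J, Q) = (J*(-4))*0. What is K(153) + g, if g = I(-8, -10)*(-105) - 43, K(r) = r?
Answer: 110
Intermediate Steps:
I(J, Q) = 0 (I(J, Q) = -4*J*0 = 0)
g = -43 (g = 0*(-105) - 43 = 0 - 43 = -43)
K(153) + g = 153 - 43 = 110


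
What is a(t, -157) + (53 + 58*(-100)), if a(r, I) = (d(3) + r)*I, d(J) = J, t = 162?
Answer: -31652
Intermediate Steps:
a(r, I) = I*(3 + r) (a(r, I) = (3 + r)*I = I*(3 + r))
a(t, -157) + (53 + 58*(-100)) = -157*(3 + 162) + (53 + 58*(-100)) = -157*165 + (53 - 5800) = -25905 - 5747 = -31652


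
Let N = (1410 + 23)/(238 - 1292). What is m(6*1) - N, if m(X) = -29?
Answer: -29133/1054 ≈ -27.640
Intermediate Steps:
N = -1433/1054 (N = 1433/(-1054) = 1433*(-1/1054) = -1433/1054 ≈ -1.3596)
m(6*1) - N = -29 - 1*(-1433/1054) = -29 + 1433/1054 = -29133/1054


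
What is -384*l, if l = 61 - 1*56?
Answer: -1920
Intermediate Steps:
l = 5 (l = 61 - 56 = 5)
-384*l = -384*5 = -1920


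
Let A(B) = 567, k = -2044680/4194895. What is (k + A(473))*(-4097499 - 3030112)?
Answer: -3387697606446927/838979 ≈ -4.0379e+9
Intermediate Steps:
k = -408936/838979 (k = -2044680*1/4194895 = -408936/838979 ≈ -0.48742)
(k + A(473))*(-4097499 - 3030112) = (-408936/838979 + 567)*(-4097499 - 3030112) = (475292157/838979)*(-7127611) = -3387697606446927/838979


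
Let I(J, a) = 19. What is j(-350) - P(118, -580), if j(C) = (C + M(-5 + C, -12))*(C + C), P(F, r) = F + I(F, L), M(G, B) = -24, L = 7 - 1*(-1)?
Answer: 261663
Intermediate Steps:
L = 8 (L = 7 + 1 = 8)
P(F, r) = 19 + F (P(F, r) = F + 19 = 19 + F)
j(C) = 2*C*(-24 + C) (j(C) = (C - 24)*(C + C) = (-24 + C)*(2*C) = 2*C*(-24 + C))
j(-350) - P(118, -580) = 2*(-350)*(-24 - 350) - (19 + 118) = 2*(-350)*(-374) - 1*137 = 261800 - 137 = 261663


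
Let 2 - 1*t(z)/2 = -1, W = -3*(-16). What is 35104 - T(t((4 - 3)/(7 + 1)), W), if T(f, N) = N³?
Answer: -75488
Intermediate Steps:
W = 48
t(z) = 6 (t(z) = 4 - 2*(-1) = 4 + 2 = 6)
35104 - T(t((4 - 3)/(7 + 1)), W) = 35104 - 1*48³ = 35104 - 1*110592 = 35104 - 110592 = -75488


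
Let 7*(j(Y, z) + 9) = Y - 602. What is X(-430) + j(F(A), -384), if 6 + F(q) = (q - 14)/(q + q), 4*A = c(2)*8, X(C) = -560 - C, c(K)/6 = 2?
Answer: -37939/168 ≈ -225.83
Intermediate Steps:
c(K) = 12 (c(K) = 6*2 = 12)
A = 24 (A = (12*8)/4 = (¼)*96 = 24)
F(q) = -6 + (-14 + q)/(2*q) (F(q) = -6 + (q - 14)/(q + q) = -6 + (-14 + q)/((2*q)) = -6 + (-14 + q)*(1/(2*q)) = -6 + (-14 + q)/(2*q))
j(Y, z) = -95 + Y/7 (j(Y, z) = -9 + (Y - 602)/7 = -9 + (-602 + Y)/7 = -9 + (-86 + Y/7) = -95 + Y/7)
X(-430) + j(F(A), -384) = (-560 - 1*(-430)) + (-95 + (-11/2 - 7/24)/7) = (-560 + 430) + (-95 + (-11/2 - 7*1/24)/7) = -130 + (-95 + (-11/2 - 7/24)/7) = -130 + (-95 + (⅐)*(-139/24)) = -130 + (-95 - 139/168) = -130 - 16099/168 = -37939/168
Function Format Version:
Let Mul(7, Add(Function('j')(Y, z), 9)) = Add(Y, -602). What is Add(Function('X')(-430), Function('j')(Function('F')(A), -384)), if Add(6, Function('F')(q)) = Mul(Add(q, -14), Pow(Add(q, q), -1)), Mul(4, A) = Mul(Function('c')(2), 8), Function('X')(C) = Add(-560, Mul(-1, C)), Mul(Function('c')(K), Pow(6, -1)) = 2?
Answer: Rational(-37939, 168) ≈ -225.83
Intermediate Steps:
Function('c')(K) = 12 (Function('c')(K) = Mul(6, 2) = 12)
A = 24 (A = Mul(Rational(1, 4), Mul(12, 8)) = Mul(Rational(1, 4), 96) = 24)
Function('F')(q) = Add(-6, Mul(Rational(1, 2), Pow(q, -1), Add(-14, q))) (Function('F')(q) = Add(-6, Mul(Add(q, -14), Pow(Add(q, q), -1))) = Add(-6, Mul(Add(-14, q), Pow(Mul(2, q), -1))) = Add(-6, Mul(Add(-14, q), Mul(Rational(1, 2), Pow(q, -1)))) = Add(-6, Mul(Rational(1, 2), Pow(q, -1), Add(-14, q))))
Function('j')(Y, z) = Add(-95, Mul(Rational(1, 7), Y)) (Function('j')(Y, z) = Add(-9, Mul(Rational(1, 7), Add(Y, -602))) = Add(-9, Mul(Rational(1, 7), Add(-602, Y))) = Add(-9, Add(-86, Mul(Rational(1, 7), Y))) = Add(-95, Mul(Rational(1, 7), Y)))
Add(Function('X')(-430), Function('j')(Function('F')(A), -384)) = Add(Add(-560, Mul(-1, -430)), Add(-95, Mul(Rational(1, 7), Add(Rational(-11, 2), Mul(-7, Pow(24, -1)))))) = Add(Add(-560, 430), Add(-95, Mul(Rational(1, 7), Add(Rational(-11, 2), Mul(-7, Rational(1, 24)))))) = Add(-130, Add(-95, Mul(Rational(1, 7), Add(Rational(-11, 2), Rational(-7, 24))))) = Add(-130, Add(-95, Mul(Rational(1, 7), Rational(-139, 24)))) = Add(-130, Add(-95, Rational(-139, 168))) = Add(-130, Rational(-16099, 168)) = Rational(-37939, 168)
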